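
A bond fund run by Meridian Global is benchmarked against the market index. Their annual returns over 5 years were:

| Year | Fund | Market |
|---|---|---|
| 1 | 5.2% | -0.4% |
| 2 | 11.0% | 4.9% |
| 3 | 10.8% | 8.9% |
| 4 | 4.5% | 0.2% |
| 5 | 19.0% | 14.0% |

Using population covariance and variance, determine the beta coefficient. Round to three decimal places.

r̄p = 10.1000%,  r̄m = 5.5200%
Cov = Σ(rp − r̄p)(rm − r̄m) / 5 = 27.2160
Var(rm) = Σ(rm − r̄m)² / 5 = 29.4136
β = Cov / Var = 27.2160 / 29.4136 = 0.9253

0.925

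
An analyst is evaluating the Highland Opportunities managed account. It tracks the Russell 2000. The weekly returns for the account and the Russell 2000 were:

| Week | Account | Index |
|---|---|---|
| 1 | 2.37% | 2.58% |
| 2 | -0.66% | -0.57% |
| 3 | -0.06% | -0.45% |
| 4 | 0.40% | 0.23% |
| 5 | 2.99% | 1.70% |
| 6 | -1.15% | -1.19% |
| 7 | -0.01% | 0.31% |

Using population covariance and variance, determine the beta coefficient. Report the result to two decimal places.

r̄p = 0.5543%,  r̄m = 0.3729%
Cov = Σ(rp − r̄p)(rm − r̄m) / 7 = 1.6588
Var(rm) = Σ(rm − r̄m)² / 7 = 1.5237
β = Cov / Var = 1.6588 / 1.5237 = 1.0887

1.09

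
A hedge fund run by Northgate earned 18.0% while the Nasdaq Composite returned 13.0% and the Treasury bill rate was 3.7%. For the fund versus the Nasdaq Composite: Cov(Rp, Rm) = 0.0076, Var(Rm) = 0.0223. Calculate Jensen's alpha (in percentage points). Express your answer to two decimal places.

β = Cov / Var = 0.0076 / 0.0223 = 0.3408
E[R] = Rf + β(Rm − Rf) = 3.7% + 0.3408 × (13.0% − 3.7%) = 6.8694%
α = Rp − E[R] = 18.0% − 6.8694% = 11.1306

11.13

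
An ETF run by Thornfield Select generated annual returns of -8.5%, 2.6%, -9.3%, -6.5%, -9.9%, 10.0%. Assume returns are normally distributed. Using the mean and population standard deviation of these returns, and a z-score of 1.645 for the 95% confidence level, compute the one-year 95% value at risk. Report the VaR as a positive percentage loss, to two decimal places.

15.76

r̄ = (-8.5 + 2.6 − 9.3 − 6.5 − 9.9 + 10) / 6 = -21.60 / 6 = -3.6000%
Population σ = √[Σ(r − r̄)² / 6] = √[328.0000 / 6] = √54.6667 = 7.3937%
VaR = −(r̄ − z·σ) = −(-3.6000 − 1.645 × 7.3937) = −(-15.7626) = 15.7626%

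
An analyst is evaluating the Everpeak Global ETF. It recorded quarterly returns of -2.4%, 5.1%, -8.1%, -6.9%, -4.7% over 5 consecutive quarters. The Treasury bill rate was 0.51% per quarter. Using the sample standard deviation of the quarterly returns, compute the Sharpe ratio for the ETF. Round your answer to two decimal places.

r̄ = (-2.4 + 5.1 − 8.1 − 6.9 − 4.7) / 5 = -3.4000%
Σ(r − r̄)² = 109.2800; sample σ = √(109.2800/4) = 5.2269%
Sharpe = (r̄ − rf) / σ = (-3.4000 − 0.51) / 5.2269 = -3.9100 / 5.2269 = -0.7481

-0.75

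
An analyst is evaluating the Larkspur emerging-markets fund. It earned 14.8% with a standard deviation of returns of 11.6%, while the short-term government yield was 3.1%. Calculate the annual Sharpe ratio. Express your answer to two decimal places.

1.01

Sharpe = (Rp − Rf) / σp = (14.8% − 3.1%) / 11.6% = 11.70% / 11.6% = 1.0086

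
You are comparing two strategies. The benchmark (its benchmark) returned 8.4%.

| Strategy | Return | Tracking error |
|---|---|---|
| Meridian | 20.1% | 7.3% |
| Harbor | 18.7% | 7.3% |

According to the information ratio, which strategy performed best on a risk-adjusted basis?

Meridian: IR = (20.1% − 8.4%) / 7.3% = 1.603
Harbor: IR = (18.7% − 8.4%) / 7.3% = 1.411
Highest: Meridian (1.603).

Meridian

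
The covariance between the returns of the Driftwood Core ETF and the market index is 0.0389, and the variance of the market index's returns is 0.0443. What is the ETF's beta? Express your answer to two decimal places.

0.88

β = Cov(Rp, Rm) / Var(Rm) = 0.0389 / 0.0443 = 0.8781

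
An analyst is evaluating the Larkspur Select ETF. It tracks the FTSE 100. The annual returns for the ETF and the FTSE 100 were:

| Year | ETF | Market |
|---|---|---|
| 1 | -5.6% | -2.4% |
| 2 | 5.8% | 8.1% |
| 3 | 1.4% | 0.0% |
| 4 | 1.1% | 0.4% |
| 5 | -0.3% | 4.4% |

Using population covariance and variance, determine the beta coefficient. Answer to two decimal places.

r̄p = 0.4800%,  r̄m = 2.1000%
Cov = Σ(rp − r̄p)(rm − r̄m) / 5 = 10.9000
Var(rm) = Σ(rm − r̄m)² / 5 = 13.7680
β = Cov / Var = 10.9000 / 13.7680 = 0.7917

0.79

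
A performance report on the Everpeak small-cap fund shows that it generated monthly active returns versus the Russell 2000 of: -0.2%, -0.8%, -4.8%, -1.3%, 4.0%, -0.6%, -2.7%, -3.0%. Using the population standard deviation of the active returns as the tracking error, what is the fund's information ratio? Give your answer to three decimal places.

Mean return r̄ = -9.40 / 8 = -1.1750%
Σ(r − r̄)² = (-0.2 − (-1.1750))² + (-0.8 − (-1.1750))² + (-4.8 − (-1.1750))² + … = 47.0150
σ = √[47.0150 / 8] = 2.4242%
IR = r̄ / tracking error = -1.1750 / 2.4242 = -0.4847

-0.485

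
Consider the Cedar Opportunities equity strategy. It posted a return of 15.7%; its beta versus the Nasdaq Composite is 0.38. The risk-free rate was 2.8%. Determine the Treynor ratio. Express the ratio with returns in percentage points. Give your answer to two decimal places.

Treynor = (Rp − Rf) / β = (15.7% − 2.8%) / 0.38 = 12.90 / 0.38 = 33.9474

33.95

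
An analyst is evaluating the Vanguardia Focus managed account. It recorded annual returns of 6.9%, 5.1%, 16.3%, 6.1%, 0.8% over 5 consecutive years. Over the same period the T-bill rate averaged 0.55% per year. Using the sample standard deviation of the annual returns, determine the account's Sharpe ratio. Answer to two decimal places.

Mean return μ = 35.20 / 5 = 7.0400%
Sample std dev = √[129.3520 / 4] = 5.6867%
Sharpe = (μ − rf) / σ = (7.0400 − 0.55) / 5.6867 = 6.4900 / 5.6867 = 1.1413

1.14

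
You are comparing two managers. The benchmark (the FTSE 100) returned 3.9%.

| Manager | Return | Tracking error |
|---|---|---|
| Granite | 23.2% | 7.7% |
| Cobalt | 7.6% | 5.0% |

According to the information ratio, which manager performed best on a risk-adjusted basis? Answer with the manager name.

Granite

Granite: IR = (23.2% − 3.9%) / 7.7% = 2.506
Cobalt: IR = (7.6% − 3.9%) / 5.0% = 0.740
Highest: Granite (2.506).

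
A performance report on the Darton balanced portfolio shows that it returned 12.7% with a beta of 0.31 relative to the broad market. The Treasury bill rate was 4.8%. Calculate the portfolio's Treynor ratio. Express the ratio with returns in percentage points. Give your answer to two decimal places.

Treynor = (Rp − Rf) / β = (12.7% − 4.8%) / 0.31 = 7.90 / 0.31 = 25.4839

25.48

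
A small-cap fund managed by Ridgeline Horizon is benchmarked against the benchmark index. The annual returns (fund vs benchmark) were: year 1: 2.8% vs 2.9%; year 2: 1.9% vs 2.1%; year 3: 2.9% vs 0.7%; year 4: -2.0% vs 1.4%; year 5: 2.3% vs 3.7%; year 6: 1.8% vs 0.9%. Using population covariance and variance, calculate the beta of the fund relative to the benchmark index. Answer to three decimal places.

r̄p = 1.6167%,  r̄m = 1.9500%
Cov = Σ(rp − r̄p)(rm − r̄m) / 6 = 0.4258
Var(rm) = Σ(rm − r̄m)² / 6 = 1.1592
β = Cov / Var = 0.4258 / 1.1592 = 0.3673

0.367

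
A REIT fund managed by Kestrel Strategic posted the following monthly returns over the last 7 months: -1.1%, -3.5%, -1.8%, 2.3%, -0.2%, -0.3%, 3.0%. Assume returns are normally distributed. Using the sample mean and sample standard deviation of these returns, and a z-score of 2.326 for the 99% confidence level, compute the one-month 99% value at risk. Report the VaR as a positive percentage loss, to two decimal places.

Mean return μ = -1.60 / 7 = -0.2286%
Sample std dev = √[30.7543 / 6] = 2.2640%
VaR = −(μ − z·σ) = −(-0.2286 − 2.326 × 2.2640) = −(-5.4947) = 5.4947%

5.49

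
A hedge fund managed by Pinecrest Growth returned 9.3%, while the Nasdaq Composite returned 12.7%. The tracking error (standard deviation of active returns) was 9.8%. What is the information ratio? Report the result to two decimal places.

IR = (Rp − Rb) / TE = (9.3% − 12.7%) / 9.8% = -3.40% / 9.8% = -0.3469

-0.35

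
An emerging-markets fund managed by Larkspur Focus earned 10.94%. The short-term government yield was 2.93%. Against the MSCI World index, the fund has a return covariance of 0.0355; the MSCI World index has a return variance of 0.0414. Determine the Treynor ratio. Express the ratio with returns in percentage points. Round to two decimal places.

9.34

β = Cov / Var = 0.0355 / 0.0414 = 0.8575
Treynor = (Rp − Rf) / β = (10.94% − 2.93%) / 0.8575 = 8.01 / 0.8575 = 9.3411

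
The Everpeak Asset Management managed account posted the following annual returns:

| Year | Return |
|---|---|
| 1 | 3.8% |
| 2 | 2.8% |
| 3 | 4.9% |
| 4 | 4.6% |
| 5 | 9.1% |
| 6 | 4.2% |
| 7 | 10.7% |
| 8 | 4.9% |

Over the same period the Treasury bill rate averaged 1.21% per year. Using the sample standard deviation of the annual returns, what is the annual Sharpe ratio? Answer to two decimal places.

μ = (3.8 + 2.8 + 4.9 + 4.6 + 9.1 + 4.2 + 10.7 + 4.9) / 8 = 45.00 / 8 = 5.6250%
Sample σ = √[Σ(r − μ)² / 7] = √[53.2750 / 7] = √7.6107 = 2.7587%
Sharpe = (μ − rf) / σ = (5.6250 − 1.21) / 2.7587 = 4.4150 / 2.7587 = 1.6004

1.60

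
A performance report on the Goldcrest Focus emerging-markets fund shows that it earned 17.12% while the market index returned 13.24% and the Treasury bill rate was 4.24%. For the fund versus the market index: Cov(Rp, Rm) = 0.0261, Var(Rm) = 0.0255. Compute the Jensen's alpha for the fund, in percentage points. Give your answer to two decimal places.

3.67

β = Cov / Var = 0.0261 / 0.0255 = 1.0235
E[R] = Rf + β(Rm − Rf) = 4.24% + 1.0235 × (13.24% − 4.24%) = 13.4515%
α = Rp − E[R] = 17.12% − 13.4515% = 3.6685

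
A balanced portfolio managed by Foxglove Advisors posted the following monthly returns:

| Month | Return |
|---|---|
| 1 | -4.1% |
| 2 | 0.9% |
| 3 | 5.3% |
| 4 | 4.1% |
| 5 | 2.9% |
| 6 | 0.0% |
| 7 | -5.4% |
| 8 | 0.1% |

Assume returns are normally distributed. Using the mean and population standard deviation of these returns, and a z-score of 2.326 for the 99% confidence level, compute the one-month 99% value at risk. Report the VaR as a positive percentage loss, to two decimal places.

μ = (-4.1 + 0.9 + 5.3 + 4.1 + 2.9 + 0 − 5.4 + 0.1) / 8 = 0.4750%
Σ(r − μ)² = (-4.1 − 0.4750)² + (0.9 − 0.4750)² + (5.3 − 0.4750)² + … = 98.2950
population σ = √(98.2950 / 8) = √12.2869 = 3.5053%
VaR = −(μ − z·σ) = −(0.4750 − 2.326 × 3.5053) = −(-7.6783) = 7.6783%

7.68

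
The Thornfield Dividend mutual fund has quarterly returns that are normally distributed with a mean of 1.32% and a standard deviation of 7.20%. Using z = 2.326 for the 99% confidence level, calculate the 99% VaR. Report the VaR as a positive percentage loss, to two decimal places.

VaR (as % loss) = −(μ − z·σ) = −(1.32% − 2.326 × 7.20%) = −(-15.4272%) = 15.4272%

15.43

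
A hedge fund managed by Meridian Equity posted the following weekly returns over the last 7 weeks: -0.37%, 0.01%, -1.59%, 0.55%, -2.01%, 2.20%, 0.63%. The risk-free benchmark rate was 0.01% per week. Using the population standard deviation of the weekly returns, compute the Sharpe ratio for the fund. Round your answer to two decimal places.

r̄ = (-0.37 + 0.01 − 1.59 + 0.55 − 2.01 + 2.2 + 0.63) / 7 = -0.580 / 7 = -0.0829%
Population σ = √[Σ(r − r̄)² / 7] = √[12.1965 / 7] = √1.7424 = 1.3200%
Sharpe = (r̄ − rf) / σ = (-0.0829 − 0.01) / 1.3200 = -0.0929 / 1.3200 = -0.0704

-0.07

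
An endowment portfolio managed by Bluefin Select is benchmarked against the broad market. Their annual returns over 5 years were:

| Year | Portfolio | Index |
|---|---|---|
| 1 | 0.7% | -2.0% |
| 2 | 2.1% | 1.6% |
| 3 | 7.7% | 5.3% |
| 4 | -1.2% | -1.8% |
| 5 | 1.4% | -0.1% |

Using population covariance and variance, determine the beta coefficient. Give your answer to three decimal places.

r̄p = 2.1400%,  r̄m = 0.6000%
Cov = Σ(rp − r̄p)(rm − r̄m) / 5 = 7.6740
Var(rm) = Σ(rm − r̄m)² / 5 = 7.2200
β = Cov / Var = 7.6740 / 7.2200 = 1.0629

1.063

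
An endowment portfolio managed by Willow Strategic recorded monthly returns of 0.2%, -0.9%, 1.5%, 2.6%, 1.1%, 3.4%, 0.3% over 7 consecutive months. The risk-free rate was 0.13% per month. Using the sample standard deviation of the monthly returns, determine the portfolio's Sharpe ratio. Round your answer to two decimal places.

r̄ = (0.2 − 0.9 + 1.5 + 2.6 + 1.1 + 3.4 + 0.3) / 7 = 8.20 / 7 = 1.1714%
Sample std dev = √[13.1143 / 6] = 1.4784%
Sharpe = (r̄ − rf) / σ = (1.1714 − 0.13) / 1.4784 = 1.0414 / 1.4784 = 0.7044

0.70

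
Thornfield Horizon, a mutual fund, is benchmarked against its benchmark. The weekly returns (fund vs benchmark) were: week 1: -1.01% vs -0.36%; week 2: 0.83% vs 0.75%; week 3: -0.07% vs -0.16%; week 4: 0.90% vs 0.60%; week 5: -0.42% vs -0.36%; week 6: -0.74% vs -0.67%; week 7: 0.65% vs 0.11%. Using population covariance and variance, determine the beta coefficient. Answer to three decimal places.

r̄p = 0.0200%,  r̄m = -0.0129%
Cov = Σ(rp − r̄p)(rm − r̄m) / 7 = 0.3225
Var(rm) = Σ(rm − r̄m)² / 7 = 0.2382
β = Cov / Var = 0.3225 / 0.2382 = 1.3539

1.354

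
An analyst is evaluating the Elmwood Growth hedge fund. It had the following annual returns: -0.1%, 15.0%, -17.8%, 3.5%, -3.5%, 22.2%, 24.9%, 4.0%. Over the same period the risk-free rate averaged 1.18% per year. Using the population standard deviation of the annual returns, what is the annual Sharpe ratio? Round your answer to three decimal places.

μ = (-0.1 + 15 − 17.8 + 3.5 − 3.5 + 22.2 + 24.9 + 4) / 8 = 6.0250%
Σ(r − μ)² = (-0.1 − 6.0250)² + (15 − 6.0250)² + (-17.8 − 6.0250)² + … = 1404.7950
σ = √[1404.7950 / 8] = 13.2514%
Sharpe = (μ − rf) / σ = (6.0250 − 1.18) / 13.2514 = 4.8450 / 13.2514 = 0.3656

0.366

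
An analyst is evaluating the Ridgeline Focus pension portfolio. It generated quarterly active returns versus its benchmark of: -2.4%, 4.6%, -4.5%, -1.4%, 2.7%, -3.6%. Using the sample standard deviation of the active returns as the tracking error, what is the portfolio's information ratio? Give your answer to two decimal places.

-0.21

Mean return r̄ = -4.60 / 6 = -0.7667%
Σ(r − r̄)² = (-2.4 − (-0.7667))² + (4.6 − (-0.7667))² + (-4.5 − (-0.7667))² + … = 65.8533
sample σ = √(65.8533 / 5) = √13.1707 = 3.6291%
IR = r̄ / tracking error = -0.7667 / 3.6291 = -0.2113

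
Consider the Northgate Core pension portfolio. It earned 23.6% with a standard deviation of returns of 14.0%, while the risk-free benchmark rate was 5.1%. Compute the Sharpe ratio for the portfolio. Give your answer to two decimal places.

Sharpe = (Rp − Rf) / σp = (23.6% − 5.1%) / 14.0% = 18.50% / 14.0% = 1.3214

1.32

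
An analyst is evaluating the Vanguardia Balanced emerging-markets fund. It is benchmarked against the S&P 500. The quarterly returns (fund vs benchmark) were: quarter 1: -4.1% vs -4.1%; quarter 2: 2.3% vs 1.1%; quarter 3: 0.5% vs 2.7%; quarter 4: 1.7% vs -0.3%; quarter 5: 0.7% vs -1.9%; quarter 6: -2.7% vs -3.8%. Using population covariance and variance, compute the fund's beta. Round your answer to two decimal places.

r̄p = -0.2667%,  r̄m = -1.0500%
Cov = Σ(rp − r̄p)(rm − r̄m) / 6 = 4.5717
Var(rm) = Σ(rm − r̄m)² / 6 = 6.1392
β = Cov / Var = 4.5717 / 6.1392 = 0.7447

0.74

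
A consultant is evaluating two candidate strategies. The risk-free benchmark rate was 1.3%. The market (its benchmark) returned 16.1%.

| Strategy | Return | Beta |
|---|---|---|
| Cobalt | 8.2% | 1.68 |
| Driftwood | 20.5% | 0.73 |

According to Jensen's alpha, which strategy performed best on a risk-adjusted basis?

Driftwood

Cobalt: α = 8.2% − [1.3% + 1.68 × (16.1% − 1.3%)] = -17.964
Driftwood: α = 20.5% − [1.3% + 0.73 × (16.1% − 1.3%)] = 8.396
Highest: Driftwood (8.396).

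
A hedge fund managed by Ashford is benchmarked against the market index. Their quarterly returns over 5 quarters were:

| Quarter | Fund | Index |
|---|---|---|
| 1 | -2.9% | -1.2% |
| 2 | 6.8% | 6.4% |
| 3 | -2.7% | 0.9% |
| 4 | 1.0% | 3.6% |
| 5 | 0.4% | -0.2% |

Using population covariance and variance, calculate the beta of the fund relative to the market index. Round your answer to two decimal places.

r̄p = 0.5200%,  r̄m = 1.9000%
Cov = Σ(rp − r̄p)(rm − r̄m) / 5 = 8.6300
Var(rm) = Σ(rm − r̄m)² / 5 = 7.6320
β = Cov / Var = 8.6300 / 7.6320 = 1.1308

1.13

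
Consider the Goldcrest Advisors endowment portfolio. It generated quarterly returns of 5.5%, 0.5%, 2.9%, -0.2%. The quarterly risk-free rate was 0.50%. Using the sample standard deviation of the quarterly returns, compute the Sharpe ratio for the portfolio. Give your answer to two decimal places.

0.65

r̄ = (5.5 + 0.5 + 2.9 − 0.2) / 4 = 8.70 / 4 = 2.1750%
Sample σ = √[Σ(r − r̄)² / 3] = √[20.0275 / 3] = √6.6758 = 2.5838%
Sharpe = (r̄ − rf) / σ = (2.1750 − 0.5) / 2.5838 = 1.6750 / 2.5838 = 0.6483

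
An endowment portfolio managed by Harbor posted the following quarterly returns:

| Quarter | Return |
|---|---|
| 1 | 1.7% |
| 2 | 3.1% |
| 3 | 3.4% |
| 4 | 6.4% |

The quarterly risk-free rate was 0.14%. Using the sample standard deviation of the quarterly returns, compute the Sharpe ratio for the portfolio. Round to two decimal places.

Mean return r̄ = 14.60 / 4 = 3.6500%
Σ(r − r̄)² = (1.7 − 3.6500)² + (3.1 − 3.6500)² + (3.4 − 3.6500)² + … = 11.7300
σ = √[11.7300 / 3] = 1.9774%
Sharpe = (r̄ − rf) / σ = (3.6500 − 0.14) / 1.9774 = 3.5100 / 1.9774 = 1.7751

1.78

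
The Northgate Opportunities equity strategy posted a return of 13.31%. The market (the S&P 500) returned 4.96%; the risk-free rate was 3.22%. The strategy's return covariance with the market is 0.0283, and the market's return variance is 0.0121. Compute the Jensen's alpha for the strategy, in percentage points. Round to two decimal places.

6.02

β = Cov / Var = 0.0283 / 0.0121 = 2.3388
E[R] = Rf + β(Rm − Rf) = 3.22% + 2.3388 × (4.96% − 3.22%) = 7.2895%
α = Rp − E[R] = 13.31% − 7.2895% = 6.0205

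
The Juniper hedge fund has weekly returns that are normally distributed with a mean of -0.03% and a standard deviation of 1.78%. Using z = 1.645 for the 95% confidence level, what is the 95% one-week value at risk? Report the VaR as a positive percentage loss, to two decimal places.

2.96

VaR (as % loss) = −(μ − z·σ) = −(-0.03% − 1.645 × 1.78%) = −(-2.9581%) = 2.9581%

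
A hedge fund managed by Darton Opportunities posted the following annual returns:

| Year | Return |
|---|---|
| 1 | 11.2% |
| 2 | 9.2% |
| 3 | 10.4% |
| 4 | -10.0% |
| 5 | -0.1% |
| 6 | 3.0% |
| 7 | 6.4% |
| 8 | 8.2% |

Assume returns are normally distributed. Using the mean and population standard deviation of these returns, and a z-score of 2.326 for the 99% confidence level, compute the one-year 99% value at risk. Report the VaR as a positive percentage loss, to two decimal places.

10.64

r̄ = (11.2 + 9.2 + 10.4 − 10 − 0.1 + 3 + 6.4 + 8.2) / 8 = 4.7875%
Population std dev = √[352.0888 / 8] = 6.6341%
VaR = −(r̄ − z·σ) = −(4.7875 − 2.326 × 6.6341) = −(-10.6434) = 10.6434%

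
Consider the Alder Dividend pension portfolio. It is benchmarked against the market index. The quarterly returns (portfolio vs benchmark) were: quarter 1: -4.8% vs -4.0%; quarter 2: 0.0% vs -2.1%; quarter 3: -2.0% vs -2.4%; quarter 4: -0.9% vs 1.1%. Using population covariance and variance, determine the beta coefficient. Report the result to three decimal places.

0.640

r̄p = -1.9250%,  r̄m = -1.8500%
Cov = Σ(rp − r̄p)(rm − r̄m) / 4 = 2.1913
Var(rm) = Σ(rm − r̄m)² / 4 = 3.4225
β = Cov / Var = 2.1913 / 3.4225 = 0.6403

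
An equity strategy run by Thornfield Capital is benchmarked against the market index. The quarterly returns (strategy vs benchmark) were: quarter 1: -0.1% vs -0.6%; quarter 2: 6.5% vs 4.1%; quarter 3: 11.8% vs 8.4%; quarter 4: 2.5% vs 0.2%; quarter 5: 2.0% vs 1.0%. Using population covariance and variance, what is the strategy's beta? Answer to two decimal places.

1.26

r̄p = 4.5400%,  r̄m = 2.6200%
Cov = Σ(rp − r̄p)(rm − r̄m) / 5 = 13.7712
Var(rm) = Σ(rm − r̄m)² / 5 = 10.8896
β = Cov / Var = 13.7712 / 10.8896 = 1.2646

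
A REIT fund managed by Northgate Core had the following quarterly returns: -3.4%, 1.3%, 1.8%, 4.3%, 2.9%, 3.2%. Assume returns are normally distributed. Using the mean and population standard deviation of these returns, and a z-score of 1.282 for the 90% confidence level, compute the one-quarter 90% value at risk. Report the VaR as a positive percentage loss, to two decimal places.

r̄ = (-3.4 + 1.3 + 1.8 + 4.3 + 2.9 + 3.2) / 6 = 1.6833%
Σ(r − r̄)² = (-3.4 − 1.6833)² + (1.3 − 1.6833)² + … = 36.6283
population σ = √(36.6283 / 6) = √6.1047 = 2.4708%
VaR = −(r̄ − z·σ) = −(1.6833 − 1.282 × 2.4708) = −(-1.4843) = 1.4843%

1.48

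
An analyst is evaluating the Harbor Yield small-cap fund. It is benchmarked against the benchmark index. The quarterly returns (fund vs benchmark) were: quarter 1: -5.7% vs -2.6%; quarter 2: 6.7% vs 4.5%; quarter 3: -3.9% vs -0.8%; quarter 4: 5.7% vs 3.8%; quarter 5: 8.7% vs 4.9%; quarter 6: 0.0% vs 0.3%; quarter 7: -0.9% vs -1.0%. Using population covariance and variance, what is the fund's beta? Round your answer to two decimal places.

1.80

r̄p = 1.5143%,  r̄m = 1.3000%
Cov = Σ(rp − r̄p)(rm − r̄m) / 7 = 14.2143
Var(rm) = Σ(rm − r̄m)² / 7 = 7.9086
β = Cov / Var = 14.2143 / 7.9086 = 1.7973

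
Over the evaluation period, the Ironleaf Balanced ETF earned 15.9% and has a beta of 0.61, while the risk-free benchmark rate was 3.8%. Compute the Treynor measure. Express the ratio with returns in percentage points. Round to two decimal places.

Treynor = (Rp − Rf) / β = (15.9% − 3.8%) / 0.61 = 12.10 / 0.61 = 19.8361

19.84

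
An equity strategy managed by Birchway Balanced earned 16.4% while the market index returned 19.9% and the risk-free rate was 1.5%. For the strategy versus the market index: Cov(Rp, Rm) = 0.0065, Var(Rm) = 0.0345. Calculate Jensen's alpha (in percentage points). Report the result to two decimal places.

β = Cov / Var = 0.0065 / 0.0345 = 0.1884
E[R] = Rf + β(Rm − Rf) = 1.5% + 0.1884 × (19.9% − 1.5%) = 4.9666%
α = Rp − E[R] = 16.4% − 4.9666% = 11.4334

11.43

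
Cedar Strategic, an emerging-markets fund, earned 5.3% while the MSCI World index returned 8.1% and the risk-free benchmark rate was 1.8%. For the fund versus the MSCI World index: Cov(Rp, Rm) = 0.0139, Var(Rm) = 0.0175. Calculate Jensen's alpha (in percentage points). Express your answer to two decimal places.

β = Cov / Var = 0.0139 / 0.0175 = 0.7943
E[R] = Rf + β(Rm − Rf) = 1.8% + 0.7943 × (8.1% − 1.8%) = 6.8041%
α = Rp − E[R] = 5.3% − 6.8041% = -1.5041

-1.50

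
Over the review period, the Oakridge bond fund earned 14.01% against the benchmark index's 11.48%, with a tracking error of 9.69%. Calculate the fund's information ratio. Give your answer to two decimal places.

IR = (Rp − Rb) / TE = (14.01% − 11.48%) / 9.69% = 2.53% / 9.69% = 0.2611

0.26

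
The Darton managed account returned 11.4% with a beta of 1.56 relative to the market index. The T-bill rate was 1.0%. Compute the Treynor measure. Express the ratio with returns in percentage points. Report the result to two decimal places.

6.67

Treynor = (Rp − Rf) / β = (11.4% − 1.0%) / 1.56 = 10.40 / 1.56 = 6.6667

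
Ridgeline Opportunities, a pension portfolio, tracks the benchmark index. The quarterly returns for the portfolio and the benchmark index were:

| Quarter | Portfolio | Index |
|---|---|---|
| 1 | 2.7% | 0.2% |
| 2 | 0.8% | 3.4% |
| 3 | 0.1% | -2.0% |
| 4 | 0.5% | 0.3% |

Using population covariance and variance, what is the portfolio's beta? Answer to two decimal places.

r̄p = 1.0250%,  r̄m = 0.4750%
Cov = Σ(rp − r̄p)(rm − r̄m) / 4 = 0.3156
Var(rm) = Σ(rm − r̄m)² / 4 = 3.6969
β = Cov / Var = 0.3156 / 3.6969 = 0.0854

0.09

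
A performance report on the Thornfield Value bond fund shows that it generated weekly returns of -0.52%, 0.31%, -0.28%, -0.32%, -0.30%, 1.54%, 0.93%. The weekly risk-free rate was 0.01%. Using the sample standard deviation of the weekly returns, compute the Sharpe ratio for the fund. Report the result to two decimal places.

0.24

r̄ = (-0.52 + 0.31 − 0.28 − 0.32 − 0.3 + 1.54 + 0.93) / 7 = 0.1943%
Σ(r − r̄)² = (-0.52 − 0.1943)² + (0.31 − 0.1943)² + (-0.28 − 0.1943)² + … = 3.6096
sample σ = √(3.6096 / 6) = √0.6016 = 0.7756%
Sharpe = (r̄ − rf) / σ = (0.1943 − 0.01) / 0.7756 = 0.1843 / 0.7756 = 0.2376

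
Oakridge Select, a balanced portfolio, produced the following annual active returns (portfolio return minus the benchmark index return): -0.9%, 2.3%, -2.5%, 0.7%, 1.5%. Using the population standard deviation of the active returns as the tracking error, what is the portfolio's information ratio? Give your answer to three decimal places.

μ = (-0.9 + 2.3 − 2.5 + 0.7 + 1.5) / 5 = 1.10 / 5 = 0.2200%
Population σ = √[Σ(r − μ)² / 5] = √[14.8480 / 5] = √2.9696 = 1.7233%
IR = μ / tracking error = 0.2200 / 1.7233 = 0.1277

0.128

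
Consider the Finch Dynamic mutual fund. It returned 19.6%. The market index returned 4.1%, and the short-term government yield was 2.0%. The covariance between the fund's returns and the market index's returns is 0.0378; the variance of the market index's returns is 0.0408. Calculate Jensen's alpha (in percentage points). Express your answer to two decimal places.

β = Cov / Var = 0.0378 / 0.0408 = 0.9265
E[R] = Rf + β(Rm − Rf) = 2.0% + 0.9265 × (4.1% − 2.0%) = 3.9457%
α = Rp − E[R] = 19.6% − 3.9457% = 15.6543

15.65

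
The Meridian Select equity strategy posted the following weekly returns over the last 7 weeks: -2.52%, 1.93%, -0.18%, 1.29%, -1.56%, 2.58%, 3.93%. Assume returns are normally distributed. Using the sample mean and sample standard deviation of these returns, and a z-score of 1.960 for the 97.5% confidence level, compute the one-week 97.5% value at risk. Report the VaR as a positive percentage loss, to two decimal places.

3.75

μ = (-2.52 + 1.93 − 0.18 + 1.29 − 1.56 + 2.58 + 3.93) / 7 = 0.7814%
Sample σ = √[Σ(r − μ)² / 6] = √[32.0323 / 6] = √5.3387 = 2.3106%
VaR = −(μ − z·σ) = −(0.7814 − 1.960 × 2.3106) = −(-3.7474) = 3.7474%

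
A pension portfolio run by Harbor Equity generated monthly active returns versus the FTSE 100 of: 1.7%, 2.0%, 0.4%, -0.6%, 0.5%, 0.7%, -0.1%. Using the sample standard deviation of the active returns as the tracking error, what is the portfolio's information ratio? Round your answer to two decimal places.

Mean return μ = 4.60 / 7 = 0.6571%
Σ(r − μ)² = (1.7 − 0.6571)² + (2 − 0.6571)² + (0.4 − 0.6571)² + … = 5.1371
sample σ = √(5.1371 / 6) = √0.8562 = 0.9253%
IR = μ / tracking error = 0.6571 / 0.9253 = 0.7101

0.71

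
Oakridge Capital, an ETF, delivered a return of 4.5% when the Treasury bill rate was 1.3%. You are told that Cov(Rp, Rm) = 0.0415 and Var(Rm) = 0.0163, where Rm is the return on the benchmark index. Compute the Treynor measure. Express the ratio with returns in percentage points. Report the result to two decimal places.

1.26

β = Cov / Var = 0.0415 / 0.0163 = 2.5460
Treynor = (Rp − Rf) / β = (4.5% − 1.3%) / 2.5460 = 3.20 / 2.5460 = 1.2569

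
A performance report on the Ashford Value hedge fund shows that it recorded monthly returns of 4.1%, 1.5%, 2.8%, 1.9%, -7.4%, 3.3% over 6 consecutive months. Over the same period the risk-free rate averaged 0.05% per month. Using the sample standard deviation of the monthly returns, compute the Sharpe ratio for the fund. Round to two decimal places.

0.23

μ = (4.1 + 1.5 + 2.8 + 1.9 − 7.4 + 3.3) / 6 = 1.0333%
Σ(r − μ)² = (4.1 − 1.0333)² + (1.5 − 1.0333)² + … = 89.7533
sample σ = √(89.7533 / 5) = √17.9507 = 4.2368%
Sharpe = (μ − rf) / σ = (1.0333 − 0.05) / 4.2368 = 0.9833 / 4.2368 = 0.2321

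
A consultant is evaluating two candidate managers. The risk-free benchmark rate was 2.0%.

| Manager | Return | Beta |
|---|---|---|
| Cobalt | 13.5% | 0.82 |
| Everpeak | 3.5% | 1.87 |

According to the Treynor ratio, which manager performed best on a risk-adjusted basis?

Cobalt

Cobalt: Treynor = (13.5% − 2.0%) / 0.82 = 14.024
Everpeak: Treynor = (3.5% − 2.0%) / 1.87 = 0.802
Highest: Cobalt (14.024).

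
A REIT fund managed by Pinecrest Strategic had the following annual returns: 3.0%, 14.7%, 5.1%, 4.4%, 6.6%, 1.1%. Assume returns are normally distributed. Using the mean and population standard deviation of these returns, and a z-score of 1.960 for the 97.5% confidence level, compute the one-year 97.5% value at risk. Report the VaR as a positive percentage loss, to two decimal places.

2.66

μ = (3 + 14.7 + 5.1 + 4.4 + 6.6 + 1.1) / 6 = 5.8167%
Σ(r − μ)² = 112.2283; population σ = √(112.2283/6) = 4.3249%
VaR = −(μ − z·σ) = −(5.8167 − 1.960 × 4.3249) = −(-2.6601) = 2.6601%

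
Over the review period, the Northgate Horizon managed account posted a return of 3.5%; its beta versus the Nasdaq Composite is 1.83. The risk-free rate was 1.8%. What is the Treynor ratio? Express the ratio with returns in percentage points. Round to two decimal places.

0.93

Treynor = (Rp − Rf) / β = (3.5% − 1.8%) / 1.83 = 1.70 / 1.83 = 0.9290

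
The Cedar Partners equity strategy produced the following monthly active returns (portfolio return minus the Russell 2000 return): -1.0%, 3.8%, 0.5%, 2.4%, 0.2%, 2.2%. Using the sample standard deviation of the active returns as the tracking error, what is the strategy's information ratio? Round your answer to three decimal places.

Mean return r̄ = 8.10 / 6 = 1.3500%
Σ(r − r̄)² = (-1 − 1.3500)² + (3.8 − 1.3500)² + … = 15.3950
sample σ = √(15.3950 / 5) = √3.0790 = 1.7547%
IR = r̄ / tracking error = 1.3500 / 1.7547 = 0.7694

0.769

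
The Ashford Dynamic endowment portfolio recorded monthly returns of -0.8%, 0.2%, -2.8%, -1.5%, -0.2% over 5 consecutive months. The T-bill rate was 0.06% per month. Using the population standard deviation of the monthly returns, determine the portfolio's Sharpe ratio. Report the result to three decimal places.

-1.020

Mean return r̄ = -5.10 / 5 = -1.0200%
Σ(r − r̄)² = (-0.8 − (-1.0200))² + (0.2 − (-1.0200))² + (-2.8 − (-1.0200))² + … = 5.6080
population σ = √(5.6080 / 5) = √1.1216 = 1.0591%
Sharpe = (r̄ − rf) / σ = (-1.0200 − 0.06) / 1.0591 = -1.0800 / 1.0591 = -1.0197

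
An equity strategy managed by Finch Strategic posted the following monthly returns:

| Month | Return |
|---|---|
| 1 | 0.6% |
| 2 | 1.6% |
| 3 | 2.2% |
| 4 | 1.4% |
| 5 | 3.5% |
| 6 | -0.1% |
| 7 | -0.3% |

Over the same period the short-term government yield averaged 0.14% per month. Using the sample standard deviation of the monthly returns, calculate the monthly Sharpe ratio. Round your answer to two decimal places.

0.85

r̄ = (0.6 + 1.6 + 2.2 + 1.4 + 3.5 − 0.1 − 0.3) / 7 = 1.2714%
Sample σ = √[Σ(r − r̄)² / 6] = √[10.7543 / 6] = √1.7924 = 1.3388%
Sharpe = (r̄ − rf) / σ = (1.2714 − 0.14) / 1.3388 = 1.1314 / 1.3388 = 0.8451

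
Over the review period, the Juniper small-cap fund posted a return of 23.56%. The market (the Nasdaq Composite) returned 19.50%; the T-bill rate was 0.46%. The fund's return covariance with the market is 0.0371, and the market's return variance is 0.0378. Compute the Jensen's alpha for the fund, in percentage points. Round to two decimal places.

β = Cov / Var = 0.0371 / 0.0378 = 0.9815
E[R] = Rf + β(Rm − Rf) = 0.46% + 0.9815 × (19.50% − 0.46%) = 19.1478%
α = Rp − E[R] = 23.56% − 19.1478% = 4.4122

4.41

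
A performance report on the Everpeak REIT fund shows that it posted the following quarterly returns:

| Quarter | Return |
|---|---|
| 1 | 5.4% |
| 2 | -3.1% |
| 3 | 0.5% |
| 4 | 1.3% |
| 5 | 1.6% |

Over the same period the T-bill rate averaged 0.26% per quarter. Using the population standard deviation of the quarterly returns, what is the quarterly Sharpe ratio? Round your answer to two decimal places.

0.32

r̄ = (5.4 − 3.1 + 0.5 + 1.3 + 1.6) / 5 = 5.70 / 5 = 1.1400%
Σ(r − r̄)² = 36.7720; population σ = √(36.7720/5) = 2.7119%
Sharpe = (r̄ − rf) / σ = (1.1400 − 0.26) / 2.7119 = 0.8800 / 2.7119 = 0.3245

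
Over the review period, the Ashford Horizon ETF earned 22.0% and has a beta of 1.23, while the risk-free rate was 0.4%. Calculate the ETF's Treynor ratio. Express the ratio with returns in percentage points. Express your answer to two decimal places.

Treynor = (Rp − Rf) / β = (22.0% − 0.4%) / 1.23 = 21.60 / 1.23 = 17.5610

17.56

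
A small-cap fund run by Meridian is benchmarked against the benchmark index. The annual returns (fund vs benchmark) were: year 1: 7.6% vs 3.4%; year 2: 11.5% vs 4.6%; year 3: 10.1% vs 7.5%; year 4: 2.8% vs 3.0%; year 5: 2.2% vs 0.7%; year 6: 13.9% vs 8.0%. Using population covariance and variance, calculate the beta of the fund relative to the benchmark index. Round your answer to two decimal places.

r̄p = 8.0167%,  r̄m = 4.5333%
Cov = Σ(rp − r̄p)(rm − r̄m) / 6 = 9.5961
Var(rm) = Σ(rm − r̄m)² / 6 = 6.5256
β = Cov / Var = 9.5961 / 6.5256 = 1.4705

1.47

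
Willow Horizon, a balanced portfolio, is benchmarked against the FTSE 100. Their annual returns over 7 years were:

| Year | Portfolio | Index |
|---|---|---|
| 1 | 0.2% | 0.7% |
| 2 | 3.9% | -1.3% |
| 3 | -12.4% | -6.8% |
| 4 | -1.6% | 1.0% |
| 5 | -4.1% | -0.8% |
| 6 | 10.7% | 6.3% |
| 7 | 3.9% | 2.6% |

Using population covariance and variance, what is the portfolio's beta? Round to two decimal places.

r̄p = 0.0857%,  r̄m = 0.2429%
Cov = Σ(rp − r̄p)(rm − r̄m) / 7 = 22.6392
Var(rm) = Σ(rm − r̄m)² / 7 = 13.7282
β = Cov / Var = 22.6392 / 13.7282 = 1.6491

1.65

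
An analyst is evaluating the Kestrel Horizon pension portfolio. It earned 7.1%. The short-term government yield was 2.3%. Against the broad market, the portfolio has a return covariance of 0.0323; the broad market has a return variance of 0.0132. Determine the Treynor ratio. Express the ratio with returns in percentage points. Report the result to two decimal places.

1.96

β = Cov / Var = 0.0323 / 0.0132 = 2.4470
Treynor = (Rp − Rf) / β = (7.1% − 2.3%) / 2.4470 = 4.80 / 2.4470 = 1.9616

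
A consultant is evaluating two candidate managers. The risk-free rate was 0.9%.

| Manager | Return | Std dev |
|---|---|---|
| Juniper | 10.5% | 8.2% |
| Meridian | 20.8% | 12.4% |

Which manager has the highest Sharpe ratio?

Juniper: Sharpe ratio = (10.5% − 0.9%) / 8.2% = 1.171
Meridian: Sharpe ratio = (20.8% − 0.9%) / 12.4% = 1.605
Highest: Meridian (1.605).

Meridian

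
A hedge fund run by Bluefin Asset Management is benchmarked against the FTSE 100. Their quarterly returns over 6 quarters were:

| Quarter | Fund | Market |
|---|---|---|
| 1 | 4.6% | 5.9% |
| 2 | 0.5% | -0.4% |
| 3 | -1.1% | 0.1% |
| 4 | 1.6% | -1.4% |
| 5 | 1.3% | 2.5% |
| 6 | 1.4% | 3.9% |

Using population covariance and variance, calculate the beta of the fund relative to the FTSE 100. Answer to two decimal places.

0.47

r̄p = 1.3833%,  r̄m = 1.7667%
Cov = Σ(rp − r̄p)(rm − r̄m) / 6 = 3.1061
Var(rm) = Σ(rm − r̄m)² / 6 = 6.6122
β = Cov / Var = 3.1061 / 6.6122 = 0.4698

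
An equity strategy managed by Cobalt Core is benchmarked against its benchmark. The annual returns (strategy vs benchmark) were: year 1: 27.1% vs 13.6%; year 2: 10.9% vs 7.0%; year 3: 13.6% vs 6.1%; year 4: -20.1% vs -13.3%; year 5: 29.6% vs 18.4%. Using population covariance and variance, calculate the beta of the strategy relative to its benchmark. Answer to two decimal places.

1.63

r̄p = 12.2200%,  r̄m = 6.3600%
Cov = Σ(rp − r̄p)(rm − r̄m) / 5 = 190.2388
Var(rm) = Σ(rm − r̄m)² / 5 = 116.8744
β = Cov / Var = 190.2388 / 116.8744 = 1.6277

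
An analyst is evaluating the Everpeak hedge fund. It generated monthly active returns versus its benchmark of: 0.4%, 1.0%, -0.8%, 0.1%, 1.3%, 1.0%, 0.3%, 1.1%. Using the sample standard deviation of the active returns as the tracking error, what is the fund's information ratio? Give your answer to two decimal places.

r̄ = (0.4 + 1 − 0.8 + 0.1 + 1.3 + 1 + 0.3 + 1.1) / 8 = 0.5500%
Σ(r − r̄)² = 3.3800; sample σ = √(3.3800/7) = 0.6949%
IR = r̄ / tracking error = 0.5500 / 0.6949 = 0.7915

0.79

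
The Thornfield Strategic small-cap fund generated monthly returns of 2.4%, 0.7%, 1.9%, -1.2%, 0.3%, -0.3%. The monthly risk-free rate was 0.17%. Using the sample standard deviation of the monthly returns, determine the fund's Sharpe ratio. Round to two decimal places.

0.34

r̄ = (2.4 + 0.7 + 1.9 − 1.2 + 0.3 − 0.3) / 6 = 3.80 / 6 = 0.6333%
Sample σ = √[Σ(r − r̄)² / 5] = √[9.0733 / 5] = √1.8147 = 1.3471%
Sharpe = (r̄ − rf) / σ = (0.6333 − 0.17) / 1.3471 = 0.4633 / 1.3471 = 0.3439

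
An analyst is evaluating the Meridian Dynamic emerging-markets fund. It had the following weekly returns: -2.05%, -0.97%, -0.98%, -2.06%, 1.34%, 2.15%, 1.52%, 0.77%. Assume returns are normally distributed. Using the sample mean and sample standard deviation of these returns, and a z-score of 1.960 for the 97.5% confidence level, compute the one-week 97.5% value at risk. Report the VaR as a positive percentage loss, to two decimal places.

Mean return r̄ = -0.280 / 8 = -0.0350%
Σ(r − r̄)² = (-2.05 − (-0.0350))² + (-0.97 − (-0.0350))² + (-0.98 − (-0.0350))² + … = 19.6590
sample σ = √(19.6590 / 7) = √2.8084 = 1.6758%
VaR = −(r̄ − z·σ) = −(-0.0350 − 1.960 × 1.6758) = −(-3.3196) = 3.3196%

3.32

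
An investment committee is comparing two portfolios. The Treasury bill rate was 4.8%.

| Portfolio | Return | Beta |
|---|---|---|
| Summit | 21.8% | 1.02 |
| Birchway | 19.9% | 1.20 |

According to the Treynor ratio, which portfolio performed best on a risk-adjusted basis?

Summit: Treynor = (21.8% − 4.8%) / 1.02 = 16.667
Birchway: Treynor = (19.9% − 4.8%) / 1.20 = 12.583
Highest: Summit (16.667).

Summit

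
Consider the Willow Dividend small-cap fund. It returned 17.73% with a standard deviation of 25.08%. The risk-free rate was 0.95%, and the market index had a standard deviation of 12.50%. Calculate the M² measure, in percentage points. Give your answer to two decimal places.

Sharpe = (Rp − Rf) / σp = (17.73% − 0.95%) / 25.08% = 0.6691
M² = Rf + Sharpe × σm = 0.95% + 0.6691 × 12.50% = 9.3138%

9.31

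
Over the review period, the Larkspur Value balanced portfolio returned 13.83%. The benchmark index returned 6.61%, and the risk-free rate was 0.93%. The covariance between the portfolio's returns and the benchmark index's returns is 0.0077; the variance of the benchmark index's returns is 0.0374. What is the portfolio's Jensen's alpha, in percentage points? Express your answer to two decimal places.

β = Cov / Var = 0.0077 / 0.0374 = 0.2059
E[R] = Rf + β(Rm − Rf) = 0.93% + 0.2059 × (6.61% − 0.93%) = 2.0995%
α = Rp − E[R] = 13.83% − 2.0995% = 11.7305

11.73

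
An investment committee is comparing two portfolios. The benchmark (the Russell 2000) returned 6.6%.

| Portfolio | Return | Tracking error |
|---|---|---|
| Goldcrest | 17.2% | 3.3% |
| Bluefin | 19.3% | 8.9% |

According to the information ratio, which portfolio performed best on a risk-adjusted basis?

Goldcrest

Goldcrest: IR = (17.2% − 6.6%) / 3.3% = 3.212
Bluefin: IR = (19.3% − 6.6%) / 8.9% = 1.427
Highest: Goldcrest (3.212).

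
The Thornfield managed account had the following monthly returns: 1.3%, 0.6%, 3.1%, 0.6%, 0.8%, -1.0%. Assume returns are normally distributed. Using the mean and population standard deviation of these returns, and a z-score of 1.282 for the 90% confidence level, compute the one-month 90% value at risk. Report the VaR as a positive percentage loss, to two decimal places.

0.65

r̄ = (1.3 + 0.6 + 3.1 + 0.6 + 0.8 − 1) / 6 = 0.9000%
Population σ = √[Σ(r − r̄)² / 6] = √[8.8000 / 6] = √1.4667 = 1.2111%
VaR = −(r̄ − z·σ) = −(0.9000 − 1.282 × 1.2111) = −(-0.6526) = 0.6526%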